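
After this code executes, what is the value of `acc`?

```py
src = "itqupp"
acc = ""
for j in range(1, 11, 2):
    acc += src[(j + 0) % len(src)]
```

j=1: add src[1]='t' → 't'
j=3: add src[3]='u' → 'tu'
j=5: add src[5]='p' → 'tup'
j=7: add src[1]='t' → 'tupt'
j=9: add src[3]='u' → 'tuptu'

'tuptu'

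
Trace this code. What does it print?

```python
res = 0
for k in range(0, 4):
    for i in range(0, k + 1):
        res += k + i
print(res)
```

30

k=0,i=0: res = 0+0 = 0
k=1,i=0: res = 0+1 = 1
k=1,i=1: res = 1+2 = 3
k=2,i=0: res = 3+2 = 5
k=2,i=1: res = 5+3 = 8
k=2,i=2: res = 8+4 = 12
k=3,i=0: res = 12+3 = 15
k=3,i=1: res = 15+4 = 19
k=3,i=2: res = 19+5 = 24
k=3,i=3: res = 24+6 = 30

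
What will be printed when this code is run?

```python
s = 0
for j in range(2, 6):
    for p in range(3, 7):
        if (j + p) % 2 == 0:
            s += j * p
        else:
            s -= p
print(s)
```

j=2,p=3: odd sum, s = 0-3 = -3
j=2,p=4: even sum, s = (-3)+8 = 5
j=2,p=5: odd sum, s = 5-5 = 0
j=2,p=6: even sum, s = 0+12 = 12
j=3,p=3: even sum, s = 12+9 = 21
j=3,p=4: odd sum, s = 21-4 = 17
j=3,p=5: even sum, s = 17+15 = 32
j=3,p=6: odd sum, s = 32-6 = 26
j=4,p=3: odd sum, s = 26-3 = 23
j=4,p=4: even sum, s = 23+16 = 39
j=4,p=5: odd sum, s = 39-5 = 34
j=4,p=6: even sum, s = 34+24 = 58
j=5,p=3: even sum, s = 58+15 = 73
j=5,p=4: odd sum, s = 73-4 = 69
j=5,p=5: even sum, s = 69+25 = 94
j=5,p=6: odd sum, s = 94-6 = 88

88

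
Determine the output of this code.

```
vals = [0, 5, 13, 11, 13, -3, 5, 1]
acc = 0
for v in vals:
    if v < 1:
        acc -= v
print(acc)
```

3

v=0: <1, acc = 0-0 = 0
v=5: not <1
v=13: not <1
v=11: not <1
v=13: not <1
v=-3: <1, acc = 0-(-3) = 3
v=5: not <1
v=1: not <1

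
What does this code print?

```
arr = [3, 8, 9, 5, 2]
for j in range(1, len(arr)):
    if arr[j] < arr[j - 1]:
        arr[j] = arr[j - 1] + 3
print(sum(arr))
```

j=1: 8>=3, unchanged → [3, 8, 9, 5, 2]
j=2: 9>=8, unchanged → [3, 8, 9, 5, 2]
j=3: 5<9, arr[3] = 9+3 = 12 → [3, 8, 9, 12, 2]
j=4: 2<12, arr[4] = 12+3 = 15 → [3, 8, 9, 12, 15]
sum = 47

47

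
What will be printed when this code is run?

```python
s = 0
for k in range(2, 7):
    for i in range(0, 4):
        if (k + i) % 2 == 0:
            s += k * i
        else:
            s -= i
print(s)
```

k=2,i=0: even sum, s = 0+0 = 0
k=2,i=1: odd sum, s = 0-1 = -1
k=2,i=2: even sum, s = (-1)+4 = 3
k=2,i=3: odd sum, s = 3-3 = 0
k=3,i=0: odd sum, s = 0-0 = 0
k=3,i=1: even sum, s = 0+3 = 3
k=3,i=2: odd sum, s = 3-2 = 1
k=3,i=3: even sum, s = 1+9 = 10
k=4,i=0: even sum, s = 10+0 = 10
k=4,i=1: odd sum, s = 10-1 = 9
k=4,i=2: even sum, s = 9+8 = 17
k=4,i=3: odd sum, s = 17-3 = 14
k=5,i=0: odd sum, s = 14-0 = 14
k=5,i=1: even sum, s = 14+5 = 19
k=5,i=2: odd sum, s = 19-2 = 17
k=5,i=3: even sum, s = 17+15 = 32
k=6,i=0: even sum, s = 32+0 = 32
k=6,i=1: odd sum, s = 32-1 = 31
k=6,i=2: even sum, s = 31+12 = 43
k=6,i=3: odd sum, s = 43-3 = 40

40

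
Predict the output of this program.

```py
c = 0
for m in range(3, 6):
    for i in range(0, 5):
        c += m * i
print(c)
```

120

m=3,i=0: c = 0+0 = 0
m=3,i=1: c = 0+3 = 3
m=3,i=2: c = 3+6 = 9
m=3,i=3: c = 9+9 = 18
m=3,i=4: c = 18+12 = 30
m=4,i=0: c = 30+0 = 30
m=4,i=1: c = 30+4 = 34
m=4,i=2: c = 34+8 = 42
m=4,i=3: c = 42+12 = 54
m=4,i=4: c = 54+16 = 70
m=5,i=0: c = 70+0 = 70
m=5,i=1: c = 70+5 = 75
m=5,i=2: c = 75+10 = 85
m=5,i=3: c = 85+15 = 100
m=5,i=4: c = 100+20 = 120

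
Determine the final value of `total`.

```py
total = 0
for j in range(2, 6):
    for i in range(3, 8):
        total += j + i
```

170

j=2,i=3: total = 0+5 = 5
j=2,i=4: total = 5+6 = 11
j=2,i=5: total = 11+7 = 18
j=2,i=6: total = 18+8 = 26
j=2,i=7: total = 26+9 = 35
j=3,i=3: total = 35+6 = 41
j=3,i=4: total = 41+7 = 48
j=3,i=5: total = 48+8 = 56
j=3,i=6: total = 56+9 = 65
j=3,i=7: total = 65+10 = 75
j=4,i=3: total = 75+7 = 82
j=4,i=4: total = 82+8 = 90
j=4,i=5: total = 90+9 = 99
j=4,i=6: total = 99+10 = 109
j=4,i=7: total = 109+11 = 120
j=5,i=3: total = 120+8 = 128
j=5,i=4: total = 128+9 = 137
j=5,i=5: total = 137+10 = 147
j=5,i=6: total = 147+11 = 158
j=5,i=7: total = 158+12 = 170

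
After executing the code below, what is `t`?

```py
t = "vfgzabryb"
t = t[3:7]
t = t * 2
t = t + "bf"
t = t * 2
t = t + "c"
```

slice [3:7] → 'zabr'
repeat ×2 → 'zabrzabr'
+ 'bf' → 'zabrzabrbf'
repeat ×2 → 'zabrzabrbfzabrzabrbf'
+ 'c' → 'zabrzabrbfzabrzabrbfc'

'zabrzabrbfzabrzabrbfc'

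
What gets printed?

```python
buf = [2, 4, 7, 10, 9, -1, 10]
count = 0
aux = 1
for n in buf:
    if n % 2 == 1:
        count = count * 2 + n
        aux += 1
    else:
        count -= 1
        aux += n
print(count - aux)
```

n=2: not odd, count = 0-1 = -1; aux=3
n=4: not odd, count = (-1)-1 = -2; aux=7
n=7: odd, count = (-2)*2+7 = 3; aux=8
n=10: not odd, count = 3-1 = 2; aux=18
n=9: odd, count = 2*2+9 = 13; aux=19
n=-1: odd, count = 13*2+(-1) = 25; aux=20
n=10: not odd, count = 25-1 = 24; aux=30
count-aux = 24-30 = -6

-6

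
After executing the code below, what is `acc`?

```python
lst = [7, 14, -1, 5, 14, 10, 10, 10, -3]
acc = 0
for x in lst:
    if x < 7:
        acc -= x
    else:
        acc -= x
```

x=7: not <7, acc = 0-7 = -7
x=14: not <7, acc = (-7)-14 = -21
x=-1: <7, acc = (-21)-(-1) = -20
x=5: <7, acc = (-20)-5 = -25
x=14: not <7, acc = (-25)-14 = -39
x=10: not <7, acc = (-39)-10 = -49
x=10: not <7, acc = (-49)-10 = -59
x=10: not <7, acc = (-59)-10 = -69
x=-3: <7, acc = (-69)-(-3) = -66

-66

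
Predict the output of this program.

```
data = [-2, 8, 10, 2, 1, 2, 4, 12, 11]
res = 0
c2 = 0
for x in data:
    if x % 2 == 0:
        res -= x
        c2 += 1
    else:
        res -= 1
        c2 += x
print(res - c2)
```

x=-2: even, res = 0-(-2) = 2; c2=1
x=8: even, res = 2-8 = -6; c2=2
x=10: even, res = (-6)-10 = -16; c2=3
x=2: even, res = (-16)-2 = -18; c2=4
x=1: not even, res = (-18)-1 = -19; c2=5
x=2: even, res = (-19)-2 = -21; c2=6
x=4: even, res = (-21)-4 = -25; c2=7
x=12: even, res = (-25)-12 = -37; c2=8
x=11: not even, res = (-37)-1 = -38; c2=19
res-c2 = (-38)-19 = -57

-57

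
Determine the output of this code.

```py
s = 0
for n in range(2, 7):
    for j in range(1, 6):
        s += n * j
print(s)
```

n=2,j=1: s = 0+2 = 2
n=2,j=2: s = 2+4 = 6
n=2,j=3: s = 6+6 = 12
n=2,j=4: s = 12+8 = 20
n=2,j=5: s = 20+10 = 30
n=3,j=1: s = 30+3 = 33
n=3,j=2: s = 33+6 = 39
n=3,j=3: s = 39+9 = 48
n=3,j=4: s = 48+12 = 60
n=3,j=5: s = 60+15 = 75
n=4,j=1: s = 75+4 = 79
n=4,j=2: s = 79+8 = 87
n=4,j=3: s = 87+12 = 99
n=4,j=4: s = 99+16 = 115
n=4,j=5: s = 115+20 = 135
n=5,j=1: s = 135+5 = 140
n=5,j=2: s = 140+10 = 150
n=5,j=3: s = 150+15 = 165
n=5,j=4: s = 165+20 = 185
n=5,j=5: s = 185+25 = 210
n=6,j=1: s = 210+6 = 216
n=6,j=2: s = 216+12 = 228
n=6,j=3: s = 228+18 = 246
n=6,j=4: s = 246+24 = 270
n=6,j=5: s = 270+30 = 300

300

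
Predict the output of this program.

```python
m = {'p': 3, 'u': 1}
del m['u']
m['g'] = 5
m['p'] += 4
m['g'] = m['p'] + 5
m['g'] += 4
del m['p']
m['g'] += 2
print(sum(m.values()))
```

del 'u' → {'p': 3}
m['g'] = 5 → {'p': 3, 'g': 5}
m['p'] = 3+4 = 7 → {'p': 7, 'g': 5}
m['g'] = m['p']+5 = 12 → {'p': 7, 'g': 12}
m['g'] = 12+4 = 16 → {'p': 7, 'g': 16}
del 'p' → {'g': 16}
m['g'] = 16+2 = 18 → {'g': 18}
sum of values = 18

18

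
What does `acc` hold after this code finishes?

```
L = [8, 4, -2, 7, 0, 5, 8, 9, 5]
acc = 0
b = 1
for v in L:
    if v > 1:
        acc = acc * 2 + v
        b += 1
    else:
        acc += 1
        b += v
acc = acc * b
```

v=8: >1, acc = 0*2+8 = 8; b=2
v=4: >1, acc = 8*2+4 = 20; b=3
v=-2: not >1, acc = 20+1 = 21; b=1
v=7: >1, acc = 21*2+7 = 49; b=2
v=0: not >1, acc = 49+1 = 50; b=2
v=5: >1, acc = 50*2+5 = 105; b=3
v=8: >1, acc = 105*2+8 = 218; b=4
v=9: >1, acc = 218*2+9 = 445; b=5
v=5: >1, acc = 445*2+5 = 895; b=6
acc*b = 895*6 = 5370

5370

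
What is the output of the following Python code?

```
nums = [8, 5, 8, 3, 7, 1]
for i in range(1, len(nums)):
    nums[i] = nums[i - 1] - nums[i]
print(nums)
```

i=1: nums[1] = 8-5 = 3 → [8, 3, 8, 3, 7, 1]
i=2: nums[2] = 3-8 = -5 → [8, 3, -5, 3, 7, 1]
i=3: nums[3] = (-5)-3 = -8 → [8, 3, -5, -8, 7, 1]
i=4: nums[4] = (-8)-7 = -15 → [8, 3, -5, -8, -15, 1]
i=5: nums[5] = (-15)-1 = -16 → [8, 3, -5, -8, -15, -16]

[8, 3, -5, -8, -15, -16]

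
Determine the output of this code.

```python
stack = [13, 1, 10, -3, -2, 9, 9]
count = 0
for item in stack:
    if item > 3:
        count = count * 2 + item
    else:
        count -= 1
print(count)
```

item=13: >3, count = 0*2+13 = 13
item=1: not >3, count = 13-1 = 12
item=10: >3, count = 12*2+10 = 34
item=-3: not >3, count = 34-1 = 33
item=-2: not >3, count = 33-1 = 32
item=9: >3, count = 32*2+9 = 73
item=9: >3, count = 73*2+9 = 155

155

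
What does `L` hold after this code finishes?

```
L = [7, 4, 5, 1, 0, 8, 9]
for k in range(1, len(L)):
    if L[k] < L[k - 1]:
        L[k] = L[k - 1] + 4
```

k=1: 4<7, L[1] = 7+4 = 11 → [7, 11, 5, 1, 0, 8, 9]
k=2: 5<11, L[2] = 11+4 = 15 → [7, 11, 15, 1, 0, 8, 9]
k=3: 1<15, L[3] = 15+4 = 19 → [7, 11, 15, 19, 0, 8, 9]
k=4: 0<19, L[4] = 19+4 = 23 → [7, 11, 15, 19, 23, 8, 9]
k=5: 8<23, L[5] = 23+4 = 27 → [7, 11, 15, 19, 23, 27, 9]
k=6: 9<27, L[6] = 27+4 = 31 → [7, 11, 15, 19, 23, 27, 31]

[7, 11, 15, 19, 23, 27, 31]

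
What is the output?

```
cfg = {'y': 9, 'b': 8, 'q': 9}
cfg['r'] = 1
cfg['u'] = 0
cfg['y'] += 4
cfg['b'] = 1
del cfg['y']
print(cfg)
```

{'b': 1, 'q': 9, 'r': 1, 'u': 0}

cfg['r'] = 1 → {'y': 9, 'b': 8, 'q': 9, 'r': 1}
cfg['u'] = 0 → {'y': 9, 'b': 8, 'q': 9, 'r': 1, 'u': 0}
cfg['y'] = 9+4 = 13 → {'y': 13, 'b': 8, 'q': 9, 'r': 1, 'u': 0}
cfg['b'] = 1 → {'y': 13, 'b': 1, 'q': 9, 'r': 1, 'u': 0}
del 'y' → {'b': 1, 'q': 9, 'r': 1, 'u': 0}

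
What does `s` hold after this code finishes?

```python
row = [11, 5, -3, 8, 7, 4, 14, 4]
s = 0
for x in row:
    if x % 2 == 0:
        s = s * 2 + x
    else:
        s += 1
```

168

x=11: not even, s = 0+1 = 1
x=5: not even, s = 1+1 = 2
x=-3: not even, s = 2+1 = 3
x=8: even, s = 3*2+8 = 14
x=7: not even, s = 14+1 = 15
x=4: even, s = 15*2+4 = 34
x=14: even, s = 34*2+14 = 82
x=4: even, s = 82*2+4 = 168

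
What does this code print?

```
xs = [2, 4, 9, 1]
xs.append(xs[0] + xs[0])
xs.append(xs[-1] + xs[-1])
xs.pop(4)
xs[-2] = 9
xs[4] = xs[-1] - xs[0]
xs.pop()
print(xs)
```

[2, 4, 9, 9]

append xs[0]+xs[0] = 2+2 = 4 → [2, 4, 9, 1, 4]
append xs[-1]+xs[-1] = 4+4 = 8 → [2, 4, 9, 1, 4, 8]
pop(4) removes 4 → [2, 4, 9, 1, 8]
xs[-2] = 9 → [2, 4, 9, 9, 8]
xs[4] = xs[-1]-xs[0] = 8-2 = 6 → [2, 4, 9, 9, 6]
pop() removes 6 → [2, 4, 9, 9]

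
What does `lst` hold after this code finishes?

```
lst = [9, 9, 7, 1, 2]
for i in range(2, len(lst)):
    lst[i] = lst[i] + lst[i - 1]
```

i=2: lst[2] = 7+9 = 16 → [9, 9, 16, 1, 2]
i=3: lst[3] = 1+16 = 17 → [9, 9, 16, 17, 2]
i=4: lst[4] = 2+17 = 19 → [9, 9, 16, 17, 19]

[9, 9, 16, 17, 19]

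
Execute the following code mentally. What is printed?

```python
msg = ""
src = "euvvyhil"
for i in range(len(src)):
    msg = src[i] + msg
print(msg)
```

i=0: prepend 'e' → 'e'
i=1: prepend 'u' → 'ue'
i=2: prepend 'v' → 'vue'
i=3: prepend 'v' → 'vvue'
i=4: prepend 'y' → 'yvvue'
i=5: prepend 'h' → 'hyvvue'
i=6: prepend 'i' → 'ihyvvue'
i=7: prepend 'l' → 'lihyvvue'

lihyvvue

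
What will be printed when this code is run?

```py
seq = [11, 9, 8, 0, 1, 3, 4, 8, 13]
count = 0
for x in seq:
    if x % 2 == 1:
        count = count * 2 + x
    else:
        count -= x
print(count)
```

183

x=11: odd, count = 0*2+11 = 11
x=9: odd, count = 11*2+9 = 31
x=8: not odd, count = 31-8 = 23
x=0: not odd, count = 23-0 = 23
x=1: odd, count = 23*2+1 = 47
x=3: odd, count = 47*2+3 = 97
x=4: not odd, count = 97-4 = 93
x=8: not odd, count = 93-8 = 85
x=13: odd, count = 85*2+13 = 183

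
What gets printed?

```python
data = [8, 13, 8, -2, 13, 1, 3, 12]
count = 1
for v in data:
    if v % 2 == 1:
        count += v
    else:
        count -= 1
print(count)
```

27

v=8: not odd, count = 1-1 = 0
v=13: odd, count = 0+13 = 13
v=8: not odd, count = 13-1 = 12
v=-2: not odd, count = 12-1 = 11
v=13: odd, count = 11+13 = 24
v=1: odd, count = 24+1 = 25
v=3: odd, count = 25+3 = 28
v=12: not odd, count = 28-1 = 27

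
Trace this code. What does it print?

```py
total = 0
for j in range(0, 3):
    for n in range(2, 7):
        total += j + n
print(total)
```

75

j=0,n=2: total = 0+2 = 2
j=0,n=3: total = 2+3 = 5
j=0,n=4: total = 5+4 = 9
j=0,n=5: total = 9+5 = 14
j=0,n=6: total = 14+6 = 20
j=1,n=2: total = 20+3 = 23
j=1,n=3: total = 23+4 = 27
j=1,n=4: total = 27+5 = 32
j=1,n=5: total = 32+6 = 38
j=1,n=6: total = 38+7 = 45
j=2,n=2: total = 45+4 = 49
j=2,n=3: total = 49+5 = 54
j=2,n=4: total = 54+6 = 60
j=2,n=5: total = 60+7 = 67
j=2,n=6: total = 67+8 = 75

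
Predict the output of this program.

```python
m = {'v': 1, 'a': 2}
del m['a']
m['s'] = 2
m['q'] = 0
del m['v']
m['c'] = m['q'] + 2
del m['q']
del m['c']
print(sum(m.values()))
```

2

del 'a' → {'v': 1}
m['s'] = 2 → {'v': 1, 's': 2}
m['q'] = 0 → {'v': 1, 's': 2, 'q': 0}
del 'v' → {'s': 2, 'q': 0}
m['c'] = m['q']+2 = 2 → {'s': 2, 'q': 0, 'c': 2}
del 'q' → {'s': 2, 'c': 2}
del 'c' → {'s': 2}
sum of values = 2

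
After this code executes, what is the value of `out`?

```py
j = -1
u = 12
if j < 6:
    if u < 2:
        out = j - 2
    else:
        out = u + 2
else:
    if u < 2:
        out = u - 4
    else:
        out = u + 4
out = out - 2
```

12

j=-1, u=12
j < 6 is True; u < 2 is False
→ out = u + 2 = 14
out = 14-2 = 12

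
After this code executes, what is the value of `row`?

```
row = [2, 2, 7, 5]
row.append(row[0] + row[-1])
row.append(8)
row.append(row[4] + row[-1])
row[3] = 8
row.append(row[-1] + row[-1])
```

append row[0]+row[-1] = 2+5 = 7 → [2, 2, 7, 5, 7]
append 8 → [2, 2, 7, 5, 7, 8]
append row[4]+row[-1] = 7+8 = 15 → [2, 2, 7, 5, 7, 8, 15]
row[3] = 8 → [2, 2, 7, 8, 7, 8, 15]
append row[-1]+row[-1] = 15+15 = 30 → [2, 2, 7, 8, 7, 8, 15, 30]

[2, 2, 7, 8, 7, 8, 15, 30]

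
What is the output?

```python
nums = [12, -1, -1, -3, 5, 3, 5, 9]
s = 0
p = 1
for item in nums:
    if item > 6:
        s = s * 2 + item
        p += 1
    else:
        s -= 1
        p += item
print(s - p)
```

item=12: >6, s = 0*2+12 = 12; p=2
item=-1: not >6, s = 12-1 = 11; p=1
item=-1: not >6, s = 11-1 = 10; p=0
item=-3: not >6, s = 10-1 = 9; p=-3
item=5: not >6, s = 9-1 = 8; p=2
item=3: not >6, s = 8-1 = 7; p=5
item=5: not >6, s = 7-1 = 6; p=10
item=9: >6, s = 6*2+9 = 21; p=11
s-p = 21-11 = 10

10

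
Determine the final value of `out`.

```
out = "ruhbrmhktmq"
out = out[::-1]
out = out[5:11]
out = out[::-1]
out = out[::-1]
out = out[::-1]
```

reverse → 'qmtkhmrbhur'
slice [5:11] → 'mrbhur'
reverse → 'ruhbrm'
reverse → 'mrbhur'
reverse → 'ruhbrm'

'ruhbrm'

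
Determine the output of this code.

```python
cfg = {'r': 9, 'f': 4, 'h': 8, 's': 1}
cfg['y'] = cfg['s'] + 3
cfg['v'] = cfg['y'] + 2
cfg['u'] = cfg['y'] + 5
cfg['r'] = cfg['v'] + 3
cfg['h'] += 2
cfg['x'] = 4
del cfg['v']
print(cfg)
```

{'r': 9, 'f': 4, 'h': 10, 's': 1, 'y': 4, 'u': 9, 'x': 4}

cfg['y'] = cfg['s']+3 = 4 → {'r': 9, 'f': 4, 'h': 8, 's': 1, 'y': 4}
cfg['v'] = cfg['y']+2 = 6 → {'r': 9, 'f': 4, 'h': 8, 's': 1, 'y': 4, 'v': 6}
cfg['u'] = cfg['y']+5 = 9 → {'r': 9, 'f': 4, 'h': 8, 's': 1, 'y': 4, 'v': 6, 'u': 9}
cfg['r'] = cfg['v']+3 = 9 → {'r': 9, 'f': 4, 'h': 8, 's': 1, 'y': 4, 'v': 6, 'u': 9}
cfg['h'] = 8+2 = 10 → {'r': 9, 'f': 4, 'h': 10, 's': 1, 'y': 4, 'v': 6, 'u': 9}
cfg['x'] = 4 → {'r': 9, 'f': 4, 'h': 10, 's': 1, 'y': 4, 'v': 6, 'u': 9, 'x': 4}
del 'v' → {'r': 9, 'f': 4, 'h': 10, 's': 1, 'y': 4, 'u': 9, 'x': 4}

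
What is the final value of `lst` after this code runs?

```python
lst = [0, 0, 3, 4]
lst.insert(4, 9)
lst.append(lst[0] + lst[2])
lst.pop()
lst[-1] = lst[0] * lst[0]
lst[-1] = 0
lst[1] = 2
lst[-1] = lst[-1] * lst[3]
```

[0, 2, 3, 4, 0]

insert 9 at 4 → [0, 0, 3, 4, 9]
append lst[0]+lst[2] = 0+3 = 3 → [0, 0, 3, 4, 9, 3]
pop() removes 3 → [0, 0, 3, 4, 9]
lst[-1] = lst[0]*lst[0] = 0*0 = 0 → [0, 0, 3, 4, 0]
lst[-1] = 0 → [0, 0, 3, 4, 0]
lst[1] = 2 → [0, 2, 3, 4, 0]
lst[-1] = lst[-1]*lst[3] = 0*4 = 0 → [0, 2, 3, 4, 0]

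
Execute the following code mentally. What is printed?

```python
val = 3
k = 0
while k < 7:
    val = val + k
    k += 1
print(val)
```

k=0: val = 3+0 = 3
k=1: val = 3+1 = 4
k=2: val = 4+2 = 6
k=3: val = 6+3 = 9
k=4: val = 9+4 = 13
k=5: val = 13+5 = 18
k=6: val = 18+6 = 24

24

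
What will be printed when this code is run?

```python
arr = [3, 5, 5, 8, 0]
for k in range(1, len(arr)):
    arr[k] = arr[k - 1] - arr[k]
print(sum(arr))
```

-36

k=1: arr[1] = 3-5 = -2 → [3, -2, 5, 8, 0]
k=2: arr[2] = (-2)-5 = -7 → [3, -2, -7, 8, 0]
k=3: arr[3] = (-7)-8 = -15 → [3, -2, -7, -15, 0]
k=4: arr[4] = (-15)-0 = -15 → [3, -2, -7, -15, -15]
sum = -36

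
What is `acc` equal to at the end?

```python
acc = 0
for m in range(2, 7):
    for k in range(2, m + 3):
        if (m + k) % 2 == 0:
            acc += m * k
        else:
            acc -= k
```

m=2,k=2: even sum, acc = 0+4 = 4
m=2,k=3: odd sum, acc = 4-3 = 1
m=2,k=4: even sum, acc = 1+8 = 9
m=3,k=2: odd sum, acc = 9-2 = 7
m=3,k=3: even sum, acc = 7+9 = 16
m=3,k=4: odd sum, acc = 16-4 = 12
m=3,k=5: even sum, acc = 12+15 = 27
m=4,k=2: even sum, acc = 27+8 = 35
m=4,k=3: odd sum, acc = 35-3 = 32
m=4,k=4: even sum, acc = 32+16 = 48
m=4,k=5: odd sum, acc = 48-5 = 43
m=4,k=6: even sum, acc = 43+24 = 67
m=5,k=2: odd sum, acc = 67-2 = 65
m=5,k=3: even sum, acc = 65+15 = 80
m=5,k=4: odd sum, acc = 80-4 = 76
m=5,k=5: even sum, acc = 76+25 = 101
m=5,k=6: odd sum, acc = 101-6 = 95
m=5,k=7: even sum, acc = 95+35 = 130
m=6,k=2: even sum, acc = 130+12 = 142
m=6,k=3: odd sum, acc = 142-3 = 139
m=6,k=4: even sum, acc = 139+24 = 163
m=6,k=5: odd sum, acc = 163-5 = 158
m=6,k=6: even sum, acc = 158+36 = 194
m=6,k=7: odd sum, acc = 194-7 = 187
m=6,k=8: even sum, acc = 187+48 = 235

235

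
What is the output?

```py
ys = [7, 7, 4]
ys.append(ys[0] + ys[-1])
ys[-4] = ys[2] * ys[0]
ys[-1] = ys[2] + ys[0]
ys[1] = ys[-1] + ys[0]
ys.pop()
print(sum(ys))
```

append ys[0]+ys[-1] = 7+4 = 11 → [7, 7, 4, 11]
ys[-4] = ys[2]*ys[0] = 4*7 = 28 → [28, 7, 4, 11]
ys[-1] = ys[2]+ys[0] = 4+28 = 32 → [28, 7, 4, 32]
ys[1] = ys[-1]+ys[0] = 32+28 = 60 → [28, 60, 4, 32]
pop() removes 32 → [28, 60, 4]
sum = 92

92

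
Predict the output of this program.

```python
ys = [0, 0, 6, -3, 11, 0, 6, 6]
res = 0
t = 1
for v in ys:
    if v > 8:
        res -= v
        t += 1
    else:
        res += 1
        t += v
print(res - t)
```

-21

v=0: not >8, res = 0+1 = 1; t=1
v=0: not >8, res = 1+1 = 2; t=1
v=6: not >8, res = 2+1 = 3; t=7
v=-3: not >8, res = 3+1 = 4; t=4
v=11: >8, res = 4-11 = -7; t=5
v=0: not >8, res = (-7)+1 = -6; t=5
v=6: not >8, res = (-6)+1 = -5; t=11
v=6: not >8, res = (-5)+1 = -4; t=17
res-t = (-4)-17 = -21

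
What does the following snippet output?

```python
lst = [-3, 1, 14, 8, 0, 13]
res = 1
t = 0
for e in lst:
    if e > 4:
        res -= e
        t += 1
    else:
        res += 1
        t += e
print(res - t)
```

e=-3: not >4, res = 1+1 = 2; t=-3
e=1: not >4, res = 2+1 = 3; t=-2
e=14: >4, res = 3-14 = -11; t=-1
e=8: >4, res = (-11)-8 = -19; t=0
e=0: not >4, res = (-19)+1 = -18; t=0
e=13: >4, res = (-18)-13 = -31; t=1
res-t = (-31)-1 = -32

-32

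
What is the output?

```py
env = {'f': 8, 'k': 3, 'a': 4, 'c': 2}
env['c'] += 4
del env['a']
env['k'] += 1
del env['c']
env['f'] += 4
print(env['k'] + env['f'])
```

16

env['c'] = 2+4 = 6 → {'f': 8, 'k': 3, 'a': 4, 'c': 6}
del 'a' → {'f': 8, 'k': 3, 'c': 6}
env['k'] = 3+1 = 4 → {'f': 8, 'k': 4, 'c': 6}
del 'c' → {'f': 8, 'k': 4}
env['f'] = 8+4 = 12 → {'f': 12, 'k': 4}
env['k']+env['f'] = 4+12 = 16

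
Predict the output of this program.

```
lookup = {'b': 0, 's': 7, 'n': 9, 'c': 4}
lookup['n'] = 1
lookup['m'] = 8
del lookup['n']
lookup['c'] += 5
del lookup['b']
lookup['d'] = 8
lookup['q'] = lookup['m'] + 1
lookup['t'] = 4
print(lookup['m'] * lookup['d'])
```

lookup['n'] = 1 → {'b': 0, 's': 7, 'n': 1, 'c': 4}
lookup['m'] = 8 → {'b': 0, 's': 7, 'n': 1, 'c': 4, 'm': 8}
del 'n' → {'b': 0, 's': 7, 'c': 4, 'm': 8}
lookup['c'] = 4+5 = 9 → {'b': 0, 's': 7, 'c': 9, 'm': 8}
del 'b' → {'s': 7, 'c': 9, 'm': 8}
lookup['d'] = 8 → {'s': 7, 'c': 9, 'm': 8, 'd': 8}
lookup['q'] = lookup['m']+1 = 9 → {'s': 7, 'c': 9, 'm': 8, 'd': 8, 'q': 9}
lookup['t'] = 4 → {'s': 7, 'c': 9, 'm': 8, 'd': 8, 'q': 9, 't': 4}
lookup['m']*lookup['d'] = 8*8 = 64

64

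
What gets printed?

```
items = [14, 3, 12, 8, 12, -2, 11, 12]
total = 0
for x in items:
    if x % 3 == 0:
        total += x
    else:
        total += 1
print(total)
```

43

x=14: not %3==0, total = 0+1 = 1
x=3: %3==0, total = 1+3 = 4
x=12: %3==0, total = 4+12 = 16
x=8: not %3==0, total = 16+1 = 17
x=12: %3==0, total = 17+12 = 29
x=-2: not %3==0, total = 29+1 = 30
x=11: not %3==0, total = 30+1 = 31
x=12: %3==0, total = 31+12 = 43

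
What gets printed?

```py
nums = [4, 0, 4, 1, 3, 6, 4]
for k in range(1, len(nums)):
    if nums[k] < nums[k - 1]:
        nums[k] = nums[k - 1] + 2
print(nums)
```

[4, 6, 8, 10, 12, 14, 16]

k=1: 0<4, nums[1] = 4+2 = 6 → [4, 6, 4, 1, 3, 6, 4]
k=2: 4<6, nums[2] = 6+2 = 8 → [4, 6, 8, 1, 3, 6, 4]
k=3: 1<8, nums[3] = 8+2 = 10 → [4, 6, 8, 10, 3, 6, 4]
k=4: 3<10, nums[4] = 10+2 = 12 → [4, 6, 8, 10, 12, 6, 4]
k=5: 6<12, nums[5] = 12+2 = 14 → [4, 6, 8, 10, 12, 14, 4]
k=6: 4<14, nums[6] = 14+2 = 16 → [4, 6, 8, 10, 12, 14, 16]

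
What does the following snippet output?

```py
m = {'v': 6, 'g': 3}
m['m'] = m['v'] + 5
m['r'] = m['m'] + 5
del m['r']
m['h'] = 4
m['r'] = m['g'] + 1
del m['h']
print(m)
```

m['m'] = m['v']+5 = 11 → {'v': 6, 'g': 3, 'm': 11}
m['r'] = m['m']+5 = 16 → {'v': 6, 'g': 3, 'm': 11, 'r': 16}
del 'r' → {'v': 6, 'g': 3, 'm': 11}
m['h'] = 4 → {'v': 6, 'g': 3, 'm': 11, 'h': 4}
m['r'] = m['g']+1 = 4 → {'v': 6, 'g': 3, 'm': 11, 'h': 4, 'r': 4}
del 'h' → {'v': 6, 'g': 3, 'm': 11, 'r': 4}

{'v': 6, 'g': 3, 'm': 11, 'r': 4}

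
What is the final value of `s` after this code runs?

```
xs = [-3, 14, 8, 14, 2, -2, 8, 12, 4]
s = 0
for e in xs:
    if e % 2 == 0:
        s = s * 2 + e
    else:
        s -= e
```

e=-3: not even, s = 0-(-3) = 3
e=14: even, s = 3*2+14 = 20
e=8: even, s = 20*2+8 = 48
e=14: even, s = 48*2+14 = 110
e=2: even, s = 110*2+2 = 222
e=-2: even, s = 222*2+(-2) = 442
e=8: even, s = 442*2+8 = 892
e=12: even, s = 892*2+12 = 1796
e=4: even, s = 1796*2+4 = 3596

3596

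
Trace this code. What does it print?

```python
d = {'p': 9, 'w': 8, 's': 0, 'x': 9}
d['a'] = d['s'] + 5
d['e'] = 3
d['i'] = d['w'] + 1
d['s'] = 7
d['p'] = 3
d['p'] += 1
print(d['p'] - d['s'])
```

-3

d['a'] = d['s']+5 = 5 → {'p': 9, 'w': 8, 's': 0, 'x': 9, 'a': 5}
d['e'] = 3 → {'p': 9, 'w': 8, 's': 0, 'x': 9, 'a': 5, 'e': 3}
d['i'] = d['w']+1 = 9 → {'p': 9, 'w': 8, 's': 0, 'x': 9, 'a': 5, 'e': 3, 'i': 9}
d['s'] = 7 → {'p': 9, 'w': 8, 's': 7, 'x': 9, 'a': 5, 'e': 3, 'i': 9}
d['p'] = 3 → {'p': 3, 'w': 8, 's': 7, 'x': 9, 'a': 5, 'e': 3, 'i': 9}
d['p'] = 3+1 = 4 → {'p': 4, 'w': 8, 's': 7, 'x': 9, 'a': 5, 'e': 3, 'i': 9}
d['p']-d['s'] = 4-7 = -3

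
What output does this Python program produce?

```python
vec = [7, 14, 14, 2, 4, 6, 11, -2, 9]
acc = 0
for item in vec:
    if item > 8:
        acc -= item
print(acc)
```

item=7: not >8
item=14: >8, acc = 0-14 = -14
item=14: >8, acc = (-14)-14 = -28
item=2: not >8
item=4: not >8
item=6: not >8
item=11: >8, acc = (-28)-11 = -39
item=-2: not >8
item=9: >8, acc = (-39)-9 = -48

-48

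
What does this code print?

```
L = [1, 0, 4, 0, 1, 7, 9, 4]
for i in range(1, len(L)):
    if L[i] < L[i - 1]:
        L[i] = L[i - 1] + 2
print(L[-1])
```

i=1: 0<1, L[1] = 1+2 = 3 → [1, 3, 4, 0, 1, 7, 9, 4]
i=2: 4>=3, unchanged → [1, 3, 4, 0, 1, 7, 9, 4]
i=3: 0<4, L[3] = 4+2 = 6 → [1, 3, 4, 6, 1, 7, 9, 4]
i=4: 1<6, L[4] = 6+2 = 8 → [1, 3, 4, 6, 8, 7, 9, 4]
i=5: 7<8, L[5] = 8+2 = 10 → [1, 3, 4, 6, 8, 10, 9, 4]
i=6: 9<10, L[6] = 10+2 = 12 → [1, 3, 4, 6, 8, 10, 12, 4]
i=7: 4<12, L[7] = 12+2 = 14 → [1, 3, 4, 6, 8, 10, 12, 14]

14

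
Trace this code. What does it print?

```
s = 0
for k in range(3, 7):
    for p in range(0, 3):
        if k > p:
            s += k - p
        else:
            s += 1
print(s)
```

42

k=3,p=0: 3>0, s = 0+3 = 3
k=3,p=1: 3>1, s = 3+2 = 5
k=3,p=2: 3>2, s = 5+1 = 6
k=4,p=0: 4>0, s = 6+4 = 10
k=4,p=1: 4>1, s = 10+3 = 13
k=4,p=2: 4>2, s = 13+2 = 15
k=5,p=0: 5>0, s = 15+5 = 20
k=5,p=1: 5>1, s = 20+4 = 24
k=5,p=2: 5>2, s = 24+3 = 27
k=6,p=0: 6>0, s = 27+6 = 33
k=6,p=1: 6>1, s = 33+5 = 38
k=6,p=2: 6>2, s = 38+4 = 42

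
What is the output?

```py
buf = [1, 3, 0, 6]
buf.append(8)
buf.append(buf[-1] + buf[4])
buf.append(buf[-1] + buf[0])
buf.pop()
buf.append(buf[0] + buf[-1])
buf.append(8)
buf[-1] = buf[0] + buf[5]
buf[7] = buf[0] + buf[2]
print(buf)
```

append 8 → [1, 3, 0, 6, 8]
append buf[-1]+buf[4] = 8+8 = 16 → [1, 3, 0, 6, 8, 16]
append buf[-1]+buf[0] = 16+1 = 17 → [1, 3, 0, 6, 8, 16, 17]
pop() removes 17 → [1, 3, 0, 6, 8, 16]
append buf[0]+buf[-1] = 1+16 = 17 → [1, 3, 0, 6, 8, 16, 17]
append 8 → [1, 3, 0, 6, 8, 16, 17, 8]
buf[-1] = buf[0]+buf[5] = 1+16 = 17 → [1, 3, 0, 6, 8, 16, 17, 17]
buf[7] = buf[0]+buf[2] = 1+0 = 1 → [1, 3, 0, 6, 8, 16, 17, 1]

[1, 3, 0, 6, 8, 16, 17, 1]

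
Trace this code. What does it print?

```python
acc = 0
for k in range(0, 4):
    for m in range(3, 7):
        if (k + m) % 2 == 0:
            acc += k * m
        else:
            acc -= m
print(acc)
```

k=0,m=3: odd sum, acc = 0-3 = -3
k=0,m=4: even sum, acc = (-3)+0 = -3
k=0,m=5: odd sum, acc = (-3)-5 = -8
k=0,m=6: even sum, acc = (-8)+0 = -8
k=1,m=3: even sum, acc = (-8)+3 = -5
k=1,m=4: odd sum, acc = (-5)-4 = -9
k=1,m=5: even sum, acc = (-9)+5 = -4
k=1,m=6: odd sum, acc = (-4)-6 = -10
k=2,m=3: odd sum, acc = (-10)-3 = -13
k=2,m=4: even sum, acc = (-13)+8 = -5
k=2,m=5: odd sum, acc = (-5)-5 = -10
k=2,m=6: even sum, acc = (-10)+12 = 2
k=3,m=3: even sum, acc = 2+9 = 11
k=3,m=4: odd sum, acc = 11-4 = 7
k=3,m=5: even sum, acc = 7+15 = 22
k=3,m=6: odd sum, acc = 22-6 = 16

16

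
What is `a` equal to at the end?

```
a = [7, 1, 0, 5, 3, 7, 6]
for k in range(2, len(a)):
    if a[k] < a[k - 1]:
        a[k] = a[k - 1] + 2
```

k=2: 0<1, a[2] = 1+2 = 3 → [7, 1, 3, 5, 3, 7, 6]
k=3: 5>=3, unchanged → [7, 1, 3, 5, 3, 7, 6]
k=4: 3<5, a[4] = 5+2 = 7 → [7, 1, 3, 5, 7, 7, 6]
k=5: 7>=7, unchanged → [7, 1, 3, 5, 7, 7, 6]
k=6: 6<7, a[6] = 7+2 = 9 → [7, 1, 3, 5, 7, 7, 9]

[7, 1, 3, 5, 7, 7, 9]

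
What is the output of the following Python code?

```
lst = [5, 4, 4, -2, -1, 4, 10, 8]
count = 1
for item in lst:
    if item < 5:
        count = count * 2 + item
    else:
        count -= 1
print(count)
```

88

item=5: not <5, count = 1-1 = 0
item=4: <5, count = 0*2+4 = 4
item=4: <5, count = 4*2+4 = 12
item=-2: <5, count = 12*2+(-2) = 22
item=-1: <5, count = 22*2+(-1) = 43
item=4: <5, count = 43*2+4 = 90
item=10: not <5, count = 90-1 = 89
item=8: not <5, count = 89-1 = 88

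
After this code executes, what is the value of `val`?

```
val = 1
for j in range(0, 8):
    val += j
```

29

j=0: val = 1+0 = 1
j=1: val = 1+1 = 2
j=2: val = 2+2 = 4
j=3: val = 4+3 = 7
j=4: val = 7+4 = 11
j=5: val = 11+5 = 16
j=6: val = 16+6 = 22
j=7: val = 22+7 = 29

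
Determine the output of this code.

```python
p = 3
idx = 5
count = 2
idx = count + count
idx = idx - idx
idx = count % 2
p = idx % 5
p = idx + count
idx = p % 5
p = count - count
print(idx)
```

2

idx = 2+2 = 4
idx = 4-4 = 0
idx = 2%2 = 0
p = 0%5 = 0
p = 0+2 = 2
idx = 2%5 = 2
p = 2-2 = 0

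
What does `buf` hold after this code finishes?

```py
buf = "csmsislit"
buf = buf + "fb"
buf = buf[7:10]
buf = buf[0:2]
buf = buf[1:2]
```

+ 'fb' → 'csmsislitfb'
slice [7:10] → 'itf'
slice [0:2] → 'it'
slice [1:2] → 't'

't'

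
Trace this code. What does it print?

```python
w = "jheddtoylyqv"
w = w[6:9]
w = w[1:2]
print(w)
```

y

slice [6:9] → 'oyl'
slice [1:2] → 'y'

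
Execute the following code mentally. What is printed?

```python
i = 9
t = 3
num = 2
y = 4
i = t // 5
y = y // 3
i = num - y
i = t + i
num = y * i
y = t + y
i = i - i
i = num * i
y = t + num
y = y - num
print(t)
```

3

i = 3//5 = 0
y = 4//3 = 1
i = 2-1 = 1
i = 3+1 = 4
num = 1*4 = 4
y = 3+1 = 4
i = 4-4 = 0
i = 4*0 = 0
y = 3+4 = 7
y = 7-4 = 3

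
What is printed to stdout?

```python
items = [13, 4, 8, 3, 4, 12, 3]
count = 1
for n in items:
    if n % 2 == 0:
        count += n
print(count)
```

n=13: not even
n=4: even, count = 1+4 = 5
n=8: even, count = 5+8 = 13
n=3: not even
n=4: even, count = 13+4 = 17
n=12: even, count = 17+12 = 29
n=3: not even

29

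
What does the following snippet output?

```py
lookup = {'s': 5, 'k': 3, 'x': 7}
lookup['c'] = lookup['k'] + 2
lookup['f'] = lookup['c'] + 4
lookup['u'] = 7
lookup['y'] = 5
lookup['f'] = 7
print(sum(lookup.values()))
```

lookup['c'] = lookup['k']+2 = 5 → {'s': 5, 'k': 3, 'x': 7, 'c': 5}
lookup['f'] = lookup['c']+4 = 9 → {'s': 5, 'k': 3, 'x': 7, 'c': 5, 'f': 9}
lookup['u'] = 7 → {'s': 5, 'k': 3, 'x': 7, 'c': 5, 'f': 9, 'u': 7}
lookup['y'] = 5 → {'s': 5, 'k': 3, 'x': 7, 'c': 5, 'f': 9, 'u': 7, 'y': 5}
lookup['f'] = 7 → {'s': 5, 'k': 3, 'x': 7, 'c': 5, 'f': 7, 'u': 7, 'y': 5}
sum of values = 39

39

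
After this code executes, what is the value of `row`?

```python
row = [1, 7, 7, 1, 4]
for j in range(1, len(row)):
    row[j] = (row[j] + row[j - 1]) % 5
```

j=1: row[1] = (7+1)%5 = 3 → [1, 3, 7, 1, 4]
j=2: row[2] = (7+3)%5 = 0 → [1, 3, 0, 1, 4]
j=3: row[3] = (1+0)%5 = 1 → [1, 3, 0, 1, 4]
j=4: row[4] = (4+1)%5 = 0 → [1, 3, 0, 1, 0]

[1, 3, 0, 1, 0]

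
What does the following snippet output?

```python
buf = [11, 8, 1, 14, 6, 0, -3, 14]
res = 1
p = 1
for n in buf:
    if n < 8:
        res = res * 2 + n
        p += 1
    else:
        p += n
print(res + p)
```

97

n=11: not <8; p=12
n=8: not <8; p=20
n=1: <8, res = 1*2+1 = 3; p=21
n=14: not <8; p=35
n=6: <8, res = 3*2+6 = 12; p=36
n=0: <8, res = 12*2+0 = 24; p=37
n=-3: <8, res = 24*2+(-3) = 45; p=38
n=14: not <8; p=52
res+p = 45+52 = 97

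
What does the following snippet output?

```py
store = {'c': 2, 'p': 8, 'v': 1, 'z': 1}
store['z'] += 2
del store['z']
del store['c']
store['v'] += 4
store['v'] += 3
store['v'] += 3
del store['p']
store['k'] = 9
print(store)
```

store['z'] = 1+2 = 3 → {'c': 2, 'p': 8, 'v': 1, 'z': 3}
del 'z' → {'c': 2, 'p': 8, 'v': 1}
del 'c' → {'p': 8, 'v': 1}
store['v'] = 1+4 = 5 → {'p': 8, 'v': 5}
store['v'] = 5+3 = 8 → {'p': 8, 'v': 8}
store['v'] = 8+3 = 11 → {'p': 8, 'v': 11}
del 'p' → {'v': 11}
store['k'] = 9 → {'v': 11, 'k': 9}

{'v': 11, 'k': 9}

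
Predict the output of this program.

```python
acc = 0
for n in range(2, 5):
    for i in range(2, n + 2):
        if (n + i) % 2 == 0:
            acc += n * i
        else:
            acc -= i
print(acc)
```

n=2,i=2: even sum, acc = 0+4 = 4
n=2,i=3: odd sum, acc = 4-3 = 1
n=3,i=2: odd sum, acc = 1-2 = -1
n=3,i=3: even sum, acc = (-1)+9 = 8
n=3,i=4: odd sum, acc = 8-4 = 4
n=4,i=2: even sum, acc = 4+8 = 12
n=4,i=3: odd sum, acc = 12-3 = 9
n=4,i=4: even sum, acc = 9+16 = 25
n=4,i=5: odd sum, acc = 25-5 = 20

20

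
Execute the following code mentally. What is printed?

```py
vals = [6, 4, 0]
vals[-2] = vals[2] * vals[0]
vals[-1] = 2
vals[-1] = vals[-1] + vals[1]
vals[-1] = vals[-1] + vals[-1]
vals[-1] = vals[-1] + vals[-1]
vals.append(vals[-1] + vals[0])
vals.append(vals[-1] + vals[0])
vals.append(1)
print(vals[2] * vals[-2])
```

vals[-2] = vals[2]*vals[0] = 0*6 = 0 → [6, 0, 0]
vals[-1] = 2 → [6, 0, 2]
vals[-1] = vals[-1]+vals[1] = 2+0 = 2 → [6, 0, 2]
vals[-1] = vals[-1]+vals[-1] = 2+2 = 4 → [6, 0, 4]
vals[-1] = vals[-1]+vals[-1] = 4+4 = 8 → [6, 0, 8]
append vals[-1]+vals[0] = 8+6 = 14 → [6, 0, 8, 14]
append vals[-1]+vals[0] = 14+6 = 20 → [6, 0, 8, 14, 20]
append 1 → [6, 0, 8, 14, 20, 1]
vals[2]*vals[-2] = 8*20 = 160

160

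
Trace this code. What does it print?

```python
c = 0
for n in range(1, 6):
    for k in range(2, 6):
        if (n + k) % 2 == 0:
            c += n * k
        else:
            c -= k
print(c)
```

74

n=1,k=2: odd sum, c = 0-2 = -2
n=1,k=3: even sum, c = (-2)+3 = 1
n=1,k=4: odd sum, c = 1-4 = -3
n=1,k=5: even sum, c = (-3)+5 = 2
n=2,k=2: even sum, c = 2+4 = 6
n=2,k=3: odd sum, c = 6-3 = 3
n=2,k=4: even sum, c = 3+8 = 11
n=2,k=5: odd sum, c = 11-5 = 6
n=3,k=2: odd sum, c = 6-2 = 4
n=3,k=3: even sum, c = 4+9 = 13
n=3,k=4: odd sum, c = 13-4 = 9
n=3,k=5: even sum, c = 9+15 = 24
n=4,k=2: even sum, c = 24+8 = 32
n=4,k=3: odd sum, c = 32-3 = 29
n=4,k=4: even sum, c = 29+16 = 45
n=4,k=5: odd sum, c = 45-5 = 40
n=5,k=2: odd sum, c = 40-2 = 38
n=5,k=3: even sum, c = 38+15 = 53
n=5,k=4: odd sum, c = 53-4 = 49
n=5,k=5: even sum, c = 49+25 = 74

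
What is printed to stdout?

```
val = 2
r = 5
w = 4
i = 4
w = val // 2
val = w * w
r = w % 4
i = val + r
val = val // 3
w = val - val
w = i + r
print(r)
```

1

w = 2//2 = 1
val = 1*1 = 1
r = 1%4 = 1
i = 1+1 = 2
val = 1//3 = 0
w = 0-0 = 0
w = 2+1 = 3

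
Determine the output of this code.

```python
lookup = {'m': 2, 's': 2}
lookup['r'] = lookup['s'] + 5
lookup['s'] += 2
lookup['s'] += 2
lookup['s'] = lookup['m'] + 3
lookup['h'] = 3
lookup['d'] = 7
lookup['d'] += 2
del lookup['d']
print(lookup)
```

lookup['r'] = lookup['s']+5 = 7 → {'m': 2, 's': 2, 'r': 7}
lookup['s'] = 2+2 = 4 → {'m': 2, 's': 4, 'r': 7}
lookup['s'] = 4+2 = 6 → {'m': 2, 's': 6, 'r': 7}
lookup['s'] = lookup['m']+3 = 5 → {'m': 2, 's': 5, 'r': 7}
lookup['h'] = 3 → {'m': 2, 's': 5, 'r': 7, 'h': 3}
lookup['d'] = 7 → {'m': 2, 's': 5, 'r': 7, 'h': 3, 'd': 7}
lookup['d'] = 7+2 = 9 → {'m': 2, 's': 5, 'r': 7, 'h': 3, 'd': 9}
del 'd' → {'m': 2, 's': 5, 'r': 7, 'h': 3}

{'m': 2, 's': 5, 'r': 7, 'h': 3}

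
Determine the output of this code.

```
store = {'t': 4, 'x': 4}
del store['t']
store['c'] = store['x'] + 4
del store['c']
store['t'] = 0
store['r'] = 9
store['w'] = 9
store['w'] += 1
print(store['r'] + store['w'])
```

del 't' → {'x': 4}
store['c'] = store['x']+4 = 8 → {'x': 4, 'c': 8}
del 'c' → {'x': 4}
store['t'] = 0 → {'x': 4, 't': 0}
store['r'] = 9 → {'x': 4, 't': 0, 'r': 9}
store['w'] = 9 → {'x': 4, 't': 0, 'r': 9, 'w': 9}
store['w'] = 9+1 = 10 → {'x': 4, 't': 0, 'r': 9, 'w': 10}
store['r']+store['w'] = 9+10 = 19

19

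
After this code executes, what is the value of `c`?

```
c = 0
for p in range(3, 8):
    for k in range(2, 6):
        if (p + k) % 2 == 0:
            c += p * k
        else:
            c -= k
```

146

p=3,k=2: odd sum, c = 0-2 = -2
p=3,k=3: even sum, c = (-2)+9 = 7
p=3,k=4: odd sum, c = 7-4 = 3
p=3,k=5: even sum, c = 3+15 = 18
p=4,k=2: even sum, c = 18+8 = 26
p=4,k=3: odd sum, c = 26-3 = 23
p=4,k=4: even sum, c = 23+16 = 39
p=4,k=5: odd sum, c = 39-5 = 34
p=5,k=2: odd sum, c = 34-2 = 32
p=5,k=3: even sum, c = 32+15 = 47
p=5,k=4: odd sum, c = 47-4 = 43
p=5,k=5: even sum, c = 43+25 = 68
p=6,k=2: even sum, c = 68+12 = 80
p=6,k=3: odd sum, c = 80-3 = 77
p=6,k=4: even sum, c = 77+24 = 101
p=6,k=5: odd sum, c = 101-5 = 96
p=7,k=2: odd sum, c = 96-2 = 94
p=7,k=3: even sum, c = 94+21 = 115
p=7,k=4: odd sum, c = 115-4 = 111
p=7,k=5: even sum, c = 111+35 = 146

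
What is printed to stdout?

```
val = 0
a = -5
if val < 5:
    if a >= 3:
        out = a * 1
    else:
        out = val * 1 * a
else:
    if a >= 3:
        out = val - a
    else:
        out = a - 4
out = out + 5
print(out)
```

5

val=0, a=-5
val < 5 is True; a >= 3 is False
→ out = val * 1 * a = 0
out = 0+5 = 5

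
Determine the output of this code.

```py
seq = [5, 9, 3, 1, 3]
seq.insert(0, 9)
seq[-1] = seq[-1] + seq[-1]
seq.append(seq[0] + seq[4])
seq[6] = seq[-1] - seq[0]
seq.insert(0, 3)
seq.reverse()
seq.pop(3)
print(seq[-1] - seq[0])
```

2

insert 9 at 0 → [9, 5, 9, 3, 1, 3]
seq[-1] = seq[-1]+seq[-1] = 3+3 = 6 → [9, 5, 9, 3, 1, 6]
append seq[0]+seq[4] = 9+1 = 10 → [9, 5, 9, 3, 1, 6, 10]
seq[6] = seq[-1]-seq[0] = 10-9 = 1 → [9, 5, 9, 3, 1, 6, 1]
insert 3 at 0 → [3, 9, 5, 9, 3, 1, 6, 1]
reverse → [1, 6, 1, 3, 9, 5, 9, 3]
pop(3) removes 3 → [1, 6, 1, 9, 5, 9, 3]
seq[-1]-seq[0] = 3-1 = 2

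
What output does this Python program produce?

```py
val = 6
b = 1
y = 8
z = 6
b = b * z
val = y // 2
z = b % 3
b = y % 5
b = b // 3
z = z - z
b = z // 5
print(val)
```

4

b = 1*6 = 6
val = 8//2 = 4
z = 6%3 = 0
b = 8%5 = 3
b = 3//3 = 1
z = 0-0 = 0
b = 0//5 = 0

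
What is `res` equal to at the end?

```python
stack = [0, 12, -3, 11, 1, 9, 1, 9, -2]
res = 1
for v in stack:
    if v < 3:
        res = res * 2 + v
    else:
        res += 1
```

42

v=0: <3, res = 1*2+0 = 2
v=12: not <3, res = 2+1 = 3
v=-3: <3, res = 3*2+(-3) = 3
v=11: not <3, res = 3+1 = 4
v=1: <3, res = 4*2+1 = 9
v=9: not <3, res = 9+1 = 10
v=1: <3, res = 10*2+1 = 21
v=9: not <3, res = 21+1 = 22
v=-2: <3, res = 22*2+(-2) = 42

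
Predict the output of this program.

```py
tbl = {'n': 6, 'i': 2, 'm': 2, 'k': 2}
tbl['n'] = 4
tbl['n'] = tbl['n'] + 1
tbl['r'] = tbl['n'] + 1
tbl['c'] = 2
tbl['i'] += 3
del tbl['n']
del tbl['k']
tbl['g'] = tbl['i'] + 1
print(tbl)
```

tbl['n'] = 4 → {'n': 4, 'i': 2, 'm': 2, 'k': 2}
tbl['n'] = tbl['n']+1 = 5 → {'n': 5, 'i': 2, 'm': 2, 'k': 2}
tbl['r'] = tbl['n']+1 = 6 → {'n': 5, 'i': 2, 'm': 2, 'k': 2, 'r': 6}
tbl['c'] = 2 → {'n': 5, 'i': 2, 'm': 2, 'k': 2, 'r': 6, 'c': 2}
tbl['i'] = 2+3 = 5 → {'n': 5, 'i': 5, 'm': 2, 'k': 2, 'r': 6, 'c': 2}
del 'n' → {'i': 5, 'm': 2, 'k': 2, 'r': 6, 'c': 2}
del 'k' → {'i': 5, 'm': 2, 'r': 6, 'c': 2}
tbl['g'] = tbl['i']+1 = 6 → {'i': 5, 'm': 2, 'r': 6, 'c': 2, 'g': 6}

{'i': 5, 'm': 2, 'r': 6, 'c': 2, 'g': 6}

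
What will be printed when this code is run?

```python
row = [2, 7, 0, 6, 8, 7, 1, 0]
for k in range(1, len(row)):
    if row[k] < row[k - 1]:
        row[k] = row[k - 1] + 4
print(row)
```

[2, 7, 11, 15, 19, 23, 27, 31]

k=1: 7>=2, unchanged → [2, 7, 0, 6, 8, 7, 1, 0]
k=2: 0<7, row[2] = 7+4 = 11 → [2, 7, 11, 6, 8, 7, 1, 0]
k=3: 6<11, row[3] = 11+4 = 15 → [2, 7, 11, 15, 8, 7, 1, 0]
k=4: 8<15, row[4] = 15+4 = 19 → [2, 7, 11, 15, 19, 7, 1, 0]
k=5: 7<19, row[5] = 19+4 = 23 → [2, 7, 11, 15, 19, 23, 1, 0]
k=6: 1<23, row[6] = 23+4 = 27 → [2, 7, 11, 15, 19, 23, 27, 0]
k=7: 0<27, row[7] = 27+4 = 31 → [2, 7, 11, 15, 19, 23, 27, 31]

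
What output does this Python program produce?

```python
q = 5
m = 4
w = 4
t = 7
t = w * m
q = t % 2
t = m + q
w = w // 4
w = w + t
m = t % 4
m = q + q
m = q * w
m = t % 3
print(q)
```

t = 4*4 = 16
q = 16%2 = 0
t = 4+0 = 4
w = 4//4 = 1
w = 1+4 = 5
m = 4%4 = 0
m = 0+0 = 0
m = 0*5 = 0
m = 4%3 = 1

0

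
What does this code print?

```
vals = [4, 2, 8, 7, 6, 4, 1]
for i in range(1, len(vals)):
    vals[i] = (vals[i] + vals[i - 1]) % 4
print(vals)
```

i=1: vals[1] = (2+4)%4 = 2 → [4, 2, 8, 7, 6, 4, 1]
i=2: vals[2] = (8+2)%4 = 2 → [4, 2, 2, 7, 6, 4, 1]
i=3: vals[3] = (7+2)%4 = 1 → [4, 2, 2, 1, 6, 4, 1]
i=4: vals[4] = (6+1)%4 = 3 → [4, 2, 2, 1, 3, 4, 1]
i=5: vals[5] = (4+3)%4 = 3 → [4, 2, 2, 1, 3, 3, 1]
i=6: vals[6] = (1+3)%4 = 0 → [4, 2, 2, 1, 3, 3, 0]

[4, 2, 2, 1, 3, 3, 0]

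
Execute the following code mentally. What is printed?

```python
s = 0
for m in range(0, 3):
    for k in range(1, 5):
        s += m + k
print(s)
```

m=0,k=1: s = 0+1 = 1
m=0,k=2: s = 1+2 = 3
m=0,k=3: s = 3+3 = 6
m=0,k=4: s = 6+4 = 10
m=1,k=1: s = 10+2 = 12
m=1,k=2: s = 12+3 = 15
m=1,k=3: s = 15+4 = 19
m=1,k=4: s = 19+5 = 24
m=2,k=1: s = 24+3 = 27
m=2,k=2: s = 27+4 = 31
m=2,k=3: s = 31+5 = 36
m=2,k=4: s = 36+6 = 42

42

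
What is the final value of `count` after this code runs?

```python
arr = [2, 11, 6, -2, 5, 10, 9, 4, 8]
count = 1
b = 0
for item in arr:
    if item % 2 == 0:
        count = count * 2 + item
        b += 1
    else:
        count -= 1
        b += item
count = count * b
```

item=2: even, count = 1*2+2 = 4; b=1
item=11: not even, count = 4-1 = 3; b=12
item=6: even, count = 3*2+6 = 12; b=13
item=-2: even, count = 12*2+(-2) = 22; b=14
item=5: not even, count = 22-1 = 21; b=19
item=10: even, count = 21*2+10 = 52; b=20
item=9: not even, count = 52-1 = 51; b=29
item=4: even, count = 51*2+4 = 106; b=30
item=8: even, count = 106*2+8 = 220; b=31
count*b = 220*31 = 6820

6820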